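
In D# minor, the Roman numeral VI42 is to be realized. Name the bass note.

A#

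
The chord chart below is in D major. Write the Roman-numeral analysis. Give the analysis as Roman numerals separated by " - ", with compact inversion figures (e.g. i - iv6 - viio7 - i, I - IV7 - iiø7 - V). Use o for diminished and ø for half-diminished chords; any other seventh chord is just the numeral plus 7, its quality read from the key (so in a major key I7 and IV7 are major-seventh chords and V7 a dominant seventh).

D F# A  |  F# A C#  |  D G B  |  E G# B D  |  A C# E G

I - iii - IV64 - V7/V - V7

D-F#-A: major triad on D = scale degree 1 → I.
F#-A-C#: minor triad on F# = scale degree 3 → iii.
D-G-B has root G, degree 4 in D major, so IV64.
E-G#-B-D: a dominant seventh chord on E, the applied dominant of V → V7/V.
A-C#-E-G: dominant seventh chord on A = scale degree 5 → V7.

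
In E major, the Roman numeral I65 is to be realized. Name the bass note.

I in E major has root E; the chord is E-G#-B-D#.
The figure 65 means first inversion — the third is in the bass.

G#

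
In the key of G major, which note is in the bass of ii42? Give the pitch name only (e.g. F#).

G

ii in G major has root A; the chord is A-C-E-G.
The figure 42 means third inversion — the seventh is in the bass.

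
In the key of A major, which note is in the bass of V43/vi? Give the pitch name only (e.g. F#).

G#

The applied chord V43/vi is rooted on C#: C#-E#-G#-B.
The figure 43 means second inversion — the fifth is in the bass.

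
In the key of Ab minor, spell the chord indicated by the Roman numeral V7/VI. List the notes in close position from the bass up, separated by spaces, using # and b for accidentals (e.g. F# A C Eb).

Cb Eb Gb Bbb

The slash means an applied dominant: we want the dominant of VI. In Ab minor, VI is Fb major, and its dominant is built on Cb.
Building a dominant seventh chord on Cb gives Cb-Eb-Gb-Bbb.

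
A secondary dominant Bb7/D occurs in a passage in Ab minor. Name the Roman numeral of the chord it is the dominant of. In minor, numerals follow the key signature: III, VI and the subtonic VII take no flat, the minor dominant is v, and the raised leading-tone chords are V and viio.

The chord is a dominant seventh chord on Bb.
A dominant resolves down a perfect fifth: Bb → Eb. In Ab minor, Eb is scale degree 5, i.e. V.

V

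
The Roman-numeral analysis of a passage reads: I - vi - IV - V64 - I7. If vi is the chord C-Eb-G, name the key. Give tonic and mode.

The anchor chord is a minor triad on C, labeled vi.
vi on C implies C is the submediant; that puts the tonic at Eb, and the lowercase numeral fits major mode.

Eb major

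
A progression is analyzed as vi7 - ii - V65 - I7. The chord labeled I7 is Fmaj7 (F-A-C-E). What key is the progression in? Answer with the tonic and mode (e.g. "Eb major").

The anchor chord is a major seventh chord on F, labeled I7.
If F is scale degree 1 and the mode makes that degree carry a major seventh chord, the tonic is F and the mode is major.

F major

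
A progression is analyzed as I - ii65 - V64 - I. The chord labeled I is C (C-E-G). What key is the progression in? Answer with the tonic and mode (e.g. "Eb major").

C major

The chord C is a major triad rooted on C; its label is I.
If C is scale degree 1 and the mode makes that degree carry a major triad, the tonic is C and the mode is major.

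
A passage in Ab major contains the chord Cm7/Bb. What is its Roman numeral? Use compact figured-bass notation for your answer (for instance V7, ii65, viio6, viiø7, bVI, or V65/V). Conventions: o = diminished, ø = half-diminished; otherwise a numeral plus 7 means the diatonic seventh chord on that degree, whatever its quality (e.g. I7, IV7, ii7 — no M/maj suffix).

The pitches C-Eb-G-Bb form a minor seventh chord rooted on C.
C is scale degree 3 in Ab major, and a minor seventh chord on that degree is written iii7.
With Bb in the bass the chord is in third inversion, so the figured bass is 42.

iii42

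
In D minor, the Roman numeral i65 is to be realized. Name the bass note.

F

i in D minor has root D; the chord is D-F-A-C.
The figure 65 means first inversion — the third is in the bass.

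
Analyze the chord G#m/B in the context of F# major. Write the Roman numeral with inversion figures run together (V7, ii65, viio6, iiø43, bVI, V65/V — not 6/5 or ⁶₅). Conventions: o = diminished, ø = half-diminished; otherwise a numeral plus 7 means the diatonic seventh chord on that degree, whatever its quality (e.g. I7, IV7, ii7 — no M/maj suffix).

ii6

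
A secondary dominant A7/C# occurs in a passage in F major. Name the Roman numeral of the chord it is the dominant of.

vi

The chord is a dominant seventh chord on A.
A dominant resolves down a perfect fifth: A → D. In F major, D is scale degree 6, i.e. vi.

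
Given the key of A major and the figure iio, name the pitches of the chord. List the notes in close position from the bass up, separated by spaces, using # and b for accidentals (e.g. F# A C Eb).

B D F

Scale degree 2 in A major is B; here the chord built on it is altered to a diminished triad. iio is the diminished supertonic triad, borrowed from the parallel minor.
So the chord is B-D-F.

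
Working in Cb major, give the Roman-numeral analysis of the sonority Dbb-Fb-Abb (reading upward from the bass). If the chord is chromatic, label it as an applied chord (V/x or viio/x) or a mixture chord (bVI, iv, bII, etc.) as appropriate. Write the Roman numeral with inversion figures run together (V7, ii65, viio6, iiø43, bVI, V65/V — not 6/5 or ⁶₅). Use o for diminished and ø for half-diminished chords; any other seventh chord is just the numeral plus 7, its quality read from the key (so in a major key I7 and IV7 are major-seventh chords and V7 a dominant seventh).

Stacked in thirds the chord is Dbb-Fb-Abb: a major triad on Dbb.
Dbb is the lowered second degree of Cb major (diatonic 2 would be Db). This is the Neapolitan chord — a major triad on the lowered second degree.

bII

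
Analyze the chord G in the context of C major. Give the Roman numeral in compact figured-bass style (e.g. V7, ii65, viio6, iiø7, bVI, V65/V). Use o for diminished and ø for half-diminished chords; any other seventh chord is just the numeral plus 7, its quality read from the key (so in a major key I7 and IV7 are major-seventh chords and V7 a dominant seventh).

V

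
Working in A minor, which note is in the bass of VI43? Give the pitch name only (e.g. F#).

VI in A minor has root F; the chord is F-A-C-E.
The figure 43 means second inversion — the fifth is in the bass.

C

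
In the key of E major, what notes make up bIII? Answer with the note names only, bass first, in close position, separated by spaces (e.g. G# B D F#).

G B D

Scale degree 3 in E major is G#; lowering it a half step gives G. bIII is a major triad on the lowered third degree, borrowed from the parallel minor.
So the chord is G-B-D.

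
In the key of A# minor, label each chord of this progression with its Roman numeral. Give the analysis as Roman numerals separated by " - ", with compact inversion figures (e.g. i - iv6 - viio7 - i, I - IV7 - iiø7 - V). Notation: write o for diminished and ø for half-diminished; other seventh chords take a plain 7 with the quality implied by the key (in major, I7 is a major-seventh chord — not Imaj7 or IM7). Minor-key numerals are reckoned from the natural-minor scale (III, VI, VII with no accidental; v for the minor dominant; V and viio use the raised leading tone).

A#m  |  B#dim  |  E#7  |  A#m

i - iio - V7 - i

A#m: minor triad on A# = scale degree 1 → i.
B#dim has root B#, degree 2 in A# minor, so iio.
E#7: dominant seventh chord on E# = scale degree 5 → V7.
A#m: root A# is the tonic; minor triad there is i.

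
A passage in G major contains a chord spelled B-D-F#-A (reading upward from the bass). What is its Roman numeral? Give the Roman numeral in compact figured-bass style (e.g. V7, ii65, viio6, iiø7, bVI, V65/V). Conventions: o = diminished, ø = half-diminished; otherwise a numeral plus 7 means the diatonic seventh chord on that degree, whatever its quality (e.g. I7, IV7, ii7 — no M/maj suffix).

iii7

The pitches B-D-F#-A form a minor seventh chord rooted on B.
In G major, B is the mediant; the diatonic minor seventh chord there is iii7.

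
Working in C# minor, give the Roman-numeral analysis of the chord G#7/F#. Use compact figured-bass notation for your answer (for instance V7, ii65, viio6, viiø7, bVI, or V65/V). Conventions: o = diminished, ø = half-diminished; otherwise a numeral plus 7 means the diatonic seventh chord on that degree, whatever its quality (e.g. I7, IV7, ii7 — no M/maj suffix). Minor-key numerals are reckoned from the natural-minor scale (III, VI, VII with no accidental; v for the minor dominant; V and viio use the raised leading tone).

V42

Stacked in thirds the chord is G#-B#-D#-F#: a dominant seventh chord on G#.
G# is scale degree 5 in C# minor, and a dominant seventh chord on that degree is written V7.
With F# in the bass the chord is in third inversion, so the figured bass is 42.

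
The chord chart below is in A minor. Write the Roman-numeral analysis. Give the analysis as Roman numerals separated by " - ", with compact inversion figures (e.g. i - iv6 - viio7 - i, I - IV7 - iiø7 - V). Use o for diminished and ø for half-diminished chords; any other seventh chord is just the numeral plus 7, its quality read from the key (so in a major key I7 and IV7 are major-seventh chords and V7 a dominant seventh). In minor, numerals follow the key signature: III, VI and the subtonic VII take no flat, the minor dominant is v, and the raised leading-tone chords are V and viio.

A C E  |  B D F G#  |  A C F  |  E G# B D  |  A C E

i - viio65 - VI6 - V7 - i

A-C-E: root A is the tonic; minor triad there is i.
B-D-F-G#: root G# is the leading tone; fully diminished seventh chord there is viio65.
A-C-F: major triad on F = scale degree 6 → VI6.
E-G#-B-D has root E, degree 5 in A minor, so V7.
A-C-E has root A, degree 1 in A minor, so i.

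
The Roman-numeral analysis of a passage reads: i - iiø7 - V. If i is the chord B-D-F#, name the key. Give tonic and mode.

B minor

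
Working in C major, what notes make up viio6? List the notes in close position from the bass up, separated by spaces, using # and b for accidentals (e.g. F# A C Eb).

D F B

In C major, scale degree 7 is B, and the diatonic chord built there is a diminished triad.
Stacking thirds from B gives B-D-F.
The figured bass 6 indicates first inversion, placing the third (D) in the bass: D-F-B.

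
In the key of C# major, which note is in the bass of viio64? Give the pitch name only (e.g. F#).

F#

viio in C# major has root B#; the chord is B#-D#-F#.
The figure 64 means second inversion — the fifth is in the bass.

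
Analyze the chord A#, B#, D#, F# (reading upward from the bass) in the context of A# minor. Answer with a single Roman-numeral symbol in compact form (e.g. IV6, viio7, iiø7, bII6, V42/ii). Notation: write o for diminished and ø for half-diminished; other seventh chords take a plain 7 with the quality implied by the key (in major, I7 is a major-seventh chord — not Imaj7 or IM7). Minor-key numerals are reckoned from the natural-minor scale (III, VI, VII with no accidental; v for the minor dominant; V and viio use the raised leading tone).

Stacked in thirds the chord is B#-D#-F#-A#: a half-diminished seventh chord on B#.
In A# minor, B# is the supertonic; the diatonic half-diminished seventh chord there is iiø7.
With A# in the bass the chord is in third inversion, so the figured bass is 42.

iiø42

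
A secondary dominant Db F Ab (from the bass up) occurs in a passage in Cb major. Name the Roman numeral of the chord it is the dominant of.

V

The chord is a major triad on Db.
A dominant resolves down a perfect fifth: Db → Gb. In Cb major, Gb is scale degree 5, i.e. V.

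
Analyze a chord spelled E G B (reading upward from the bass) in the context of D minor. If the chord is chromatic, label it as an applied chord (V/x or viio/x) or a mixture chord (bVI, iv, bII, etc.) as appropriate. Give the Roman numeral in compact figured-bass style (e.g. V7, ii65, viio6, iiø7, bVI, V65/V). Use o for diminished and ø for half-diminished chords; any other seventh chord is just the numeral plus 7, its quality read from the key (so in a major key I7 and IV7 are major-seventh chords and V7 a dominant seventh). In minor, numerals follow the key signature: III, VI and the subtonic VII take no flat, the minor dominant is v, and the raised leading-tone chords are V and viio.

The pitches E-G-B form a minor triad rooted on E.
E is the second degree of D minor. This is the minor supertonic, borrowed from the parallel major (the Dorian ii).

ii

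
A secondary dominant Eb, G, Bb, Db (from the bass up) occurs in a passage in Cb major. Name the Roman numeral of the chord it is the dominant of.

vi

The chord is a dominant seventh chord on Eb.
A dominant resolves down a perfect fifth: Eb → Ab. In Cb major, Ab is scale degree 6, i.e. vi.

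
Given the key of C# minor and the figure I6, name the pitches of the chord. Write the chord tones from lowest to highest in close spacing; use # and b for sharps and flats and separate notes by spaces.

I6 is the major tonic (Picardy third), borrowed from the parallel major. In C# minor that root is C#.
So the chord is C#-E#-G#, a major triad.
With the 6 figure the chord is in first inversion; from the bass E# upward in close position it reads E#-G#-C#.

E# G# C#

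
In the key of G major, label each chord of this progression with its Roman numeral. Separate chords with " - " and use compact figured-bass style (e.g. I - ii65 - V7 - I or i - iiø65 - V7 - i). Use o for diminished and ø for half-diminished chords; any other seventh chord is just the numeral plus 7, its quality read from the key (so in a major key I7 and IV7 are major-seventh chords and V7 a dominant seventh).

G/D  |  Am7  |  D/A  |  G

I64 - ii7 - V64 - I

G/D: major triad on G = scale degree 1 → I64.
Am7: minor seventh chord on A = scale degree 2 → ii7.
D/A: major triad on D = scale degree 5 → V64.
G has root G, degree 1 in G major, so I.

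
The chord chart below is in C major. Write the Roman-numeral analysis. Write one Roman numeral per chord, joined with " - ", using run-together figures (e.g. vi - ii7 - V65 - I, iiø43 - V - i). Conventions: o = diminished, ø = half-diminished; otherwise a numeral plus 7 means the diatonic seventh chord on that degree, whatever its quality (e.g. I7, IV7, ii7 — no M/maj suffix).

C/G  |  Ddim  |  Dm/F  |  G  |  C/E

I64 - iio - ii6 - V - I6

C/G: major triad on C = scale degree 1 → I64.
Ddim: diminished triad on D — chromatic; iio (borrowed from the parallel minor).
Dm/F: root D is the supertonic; minor triad there is ii6.
G: major triad on G = scale degree 5 → V.
C/E: major triad on C = scale degree 1 → I6.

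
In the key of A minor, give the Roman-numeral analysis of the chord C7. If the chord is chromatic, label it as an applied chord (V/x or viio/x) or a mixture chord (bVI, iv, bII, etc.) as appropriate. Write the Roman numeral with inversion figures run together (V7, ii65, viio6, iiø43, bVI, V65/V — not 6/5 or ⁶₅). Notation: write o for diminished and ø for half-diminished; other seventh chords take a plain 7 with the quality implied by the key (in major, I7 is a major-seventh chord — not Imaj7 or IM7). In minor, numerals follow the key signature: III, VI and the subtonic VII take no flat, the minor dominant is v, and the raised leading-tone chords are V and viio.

V7/VI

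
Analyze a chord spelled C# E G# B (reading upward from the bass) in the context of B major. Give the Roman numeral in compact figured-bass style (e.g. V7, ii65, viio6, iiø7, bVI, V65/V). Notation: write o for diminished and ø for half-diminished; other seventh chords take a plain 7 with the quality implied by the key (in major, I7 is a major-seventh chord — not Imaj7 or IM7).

ii7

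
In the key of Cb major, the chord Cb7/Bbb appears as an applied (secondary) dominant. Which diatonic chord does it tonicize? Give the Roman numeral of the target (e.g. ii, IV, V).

IV

The chord is a dominant seventh chord on Cb.
A dominant resolves down a perfect fifth: Cb → Fb. In Cb major, Fb is scale degree 4, i.e. IV.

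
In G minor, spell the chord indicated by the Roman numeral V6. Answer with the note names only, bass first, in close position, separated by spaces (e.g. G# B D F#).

F# A D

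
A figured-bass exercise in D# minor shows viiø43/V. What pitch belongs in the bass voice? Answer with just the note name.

The applied chord viiø43/V is rooted on G##: G##-B#-D#-F##.
The figure 43 means second inversion — the fifth is in the bass.

D#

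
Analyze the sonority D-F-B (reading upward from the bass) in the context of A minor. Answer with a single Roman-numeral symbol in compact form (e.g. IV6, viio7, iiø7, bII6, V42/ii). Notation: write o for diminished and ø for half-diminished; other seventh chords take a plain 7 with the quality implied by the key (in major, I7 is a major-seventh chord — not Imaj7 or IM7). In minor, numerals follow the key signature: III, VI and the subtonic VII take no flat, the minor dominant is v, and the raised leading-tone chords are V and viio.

iio6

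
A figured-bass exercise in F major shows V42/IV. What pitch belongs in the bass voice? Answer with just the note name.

The applied chord V42/IV is rooted on F: F-A-C-Eb.
The figure 42 means third inversion — the seventh is in the bass.

Eb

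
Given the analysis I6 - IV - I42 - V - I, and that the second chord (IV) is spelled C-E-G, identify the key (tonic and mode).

The anchor chord is a major triad on C, labeled IV.
Counting down 3 scale steps from C places the tonic on G; a major triad on degree 4 is diatonic only in major.

G major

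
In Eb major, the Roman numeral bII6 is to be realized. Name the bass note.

Ab

bII in Eb major has root Fb; the chord is Fb-Ab-Cb.
The figure 6 means first inversion — the third is in the bass.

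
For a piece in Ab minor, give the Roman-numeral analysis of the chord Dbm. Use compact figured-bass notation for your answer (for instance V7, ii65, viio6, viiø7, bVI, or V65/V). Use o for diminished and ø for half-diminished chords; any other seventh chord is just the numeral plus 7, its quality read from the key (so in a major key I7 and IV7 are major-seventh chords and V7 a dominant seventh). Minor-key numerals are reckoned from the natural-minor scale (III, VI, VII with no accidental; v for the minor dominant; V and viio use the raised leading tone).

The pitches Db-Fb-Ab form a minor triad rooted on Db.
Db is scale degree 4 in Ab minor, and a minor triad on that degree is written iv.

iv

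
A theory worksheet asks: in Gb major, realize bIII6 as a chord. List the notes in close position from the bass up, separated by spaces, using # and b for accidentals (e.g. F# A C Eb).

Scale degree 3 in Gb major is Bb; lowering it a half step gives Bbb. bIII6 is a major triad on the lowered third degree, borrowed from the parallel minor.
So the chord is Bbb-Db-Fb.
The figured bass 6 indicates first inversion, placing the third (Db) in the bass: Db-Fb-Bbb.

Db Fb Bbb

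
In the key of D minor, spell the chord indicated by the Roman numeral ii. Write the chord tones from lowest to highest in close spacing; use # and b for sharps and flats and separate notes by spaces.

E G B

ii is the minor supertonic, borrowed from the parallel major (the Dorian ii). In D minor that root is E.
So the chord is E-G-B.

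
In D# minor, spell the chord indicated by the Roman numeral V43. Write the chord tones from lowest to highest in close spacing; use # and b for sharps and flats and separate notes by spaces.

E# G# A# C##

In D# minor, the fifth degree is A#. The dominant is major (leading tone raised), so V is a dominant seventh chord.
Stacking thirds from A# gives A#-C##-E#-G#.
With the 43 figure the chord is in second inversion; from the bass E# upward in close position it reads E#-G#-A#-C##.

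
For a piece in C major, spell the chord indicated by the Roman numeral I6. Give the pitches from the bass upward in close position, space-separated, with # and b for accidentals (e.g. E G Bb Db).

E G C

The numeral's case and figure indicate a major triad. In C major its root, scale degree 1, is C.
That chord is spelled C-E-G.
The figured bass 6 indicates first inversion, placing the third (E) in the bass: E-G-C.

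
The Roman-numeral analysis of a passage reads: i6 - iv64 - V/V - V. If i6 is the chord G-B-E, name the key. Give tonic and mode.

The anchor chord is a minor triad on E, labeled i6.
If E is scale degree 1 and the mode makes that degree carry a minor triad, the tonic is E and the mode is minor.

E minor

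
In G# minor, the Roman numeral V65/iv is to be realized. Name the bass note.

The applied chord V65/iv is rooted on G#: G#-B#-D#-F#.
The figure 65 means first inversion — the third is in the bass.

B#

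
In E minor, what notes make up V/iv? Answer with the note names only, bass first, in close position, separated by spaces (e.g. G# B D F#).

E G# B

The slash means an applied dominant: we want the dominant of iv. In E minor, iv is A minor, and its dominant is built on E.
Building a major triad on E gives E-G#-B.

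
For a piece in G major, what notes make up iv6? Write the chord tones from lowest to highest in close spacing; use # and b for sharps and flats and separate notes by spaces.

Eb G C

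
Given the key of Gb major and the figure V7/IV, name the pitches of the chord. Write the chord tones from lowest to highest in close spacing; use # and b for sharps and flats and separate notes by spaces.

V7/IV is a secondary dominant — the dominant seventh of IV. IV in Gb major is Cb, so the applied chord's root is Gb, a perfect fifth above.
Building a dominant seventh chord on Gb gives Gb-Bb-Db-Fb.

Gb Bb Db Fb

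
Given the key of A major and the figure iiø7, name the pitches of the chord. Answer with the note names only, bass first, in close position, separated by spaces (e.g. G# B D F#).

B D F A

iiø7 is the half-diminished supertonic seventh, borrowed from the parallel minor. In A major that root is B.
So the chord is B-D-F-A.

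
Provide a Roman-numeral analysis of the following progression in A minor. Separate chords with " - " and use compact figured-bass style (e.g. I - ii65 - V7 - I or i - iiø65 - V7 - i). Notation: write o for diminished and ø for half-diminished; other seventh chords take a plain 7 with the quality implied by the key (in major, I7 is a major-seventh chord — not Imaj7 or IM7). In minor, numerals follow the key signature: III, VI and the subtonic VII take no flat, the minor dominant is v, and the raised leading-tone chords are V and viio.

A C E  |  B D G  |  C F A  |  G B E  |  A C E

i - VII6 - VI64 - v6 - i

A-C-E: root A is the tonic; minor triad there is i.
B-D-G: major triad on G = scale degree 7 → VII6.
C-F-A: root F is the submediant; major triad there is VI64.
G-B-E: root E is the dominant; minor triad there is v6.
A-C-E: root A is the tonic; minor triad there is i.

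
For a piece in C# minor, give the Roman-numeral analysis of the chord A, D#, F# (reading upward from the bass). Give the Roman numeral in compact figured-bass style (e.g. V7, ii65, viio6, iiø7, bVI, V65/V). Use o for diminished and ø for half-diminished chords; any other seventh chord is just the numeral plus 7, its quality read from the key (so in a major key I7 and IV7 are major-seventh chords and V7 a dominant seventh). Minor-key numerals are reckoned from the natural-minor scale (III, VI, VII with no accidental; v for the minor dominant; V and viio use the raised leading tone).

The pitches D#-F#-A form a diminished triad rooted on D#.
D# is scale degree 2 in C# minor, and a diminished triad on that degree is written iio.
With A in the bass the chord is in second inversion, so the figured bass is 64.

iio64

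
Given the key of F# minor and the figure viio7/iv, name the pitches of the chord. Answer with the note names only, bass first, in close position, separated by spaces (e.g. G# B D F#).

The slash marks an applied leading-tone chord: viio of iv. In F# minor, iv is B, so the leading tone to it is A#, a half step below.
Building a fully diminished seventh chord on A# gives A#-C#-E-G.

A# C# E G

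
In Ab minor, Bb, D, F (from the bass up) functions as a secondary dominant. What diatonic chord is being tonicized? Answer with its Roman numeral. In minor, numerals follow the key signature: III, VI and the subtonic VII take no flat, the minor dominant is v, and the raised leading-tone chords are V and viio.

The chord is a major triad on Bb.
A dominant resolves down a perfect fifth: Bb → Eb. In Ab minor, Eb is scale degree 5, i.e. V.

V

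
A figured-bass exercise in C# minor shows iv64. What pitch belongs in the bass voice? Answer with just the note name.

C#

iv in C# minor has root F#; the chord is F#-A-C#.
The figure 64 means second inversion — the fifth is in the bass.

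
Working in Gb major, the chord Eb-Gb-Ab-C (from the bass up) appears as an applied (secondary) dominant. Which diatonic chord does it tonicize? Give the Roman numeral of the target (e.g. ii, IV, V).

V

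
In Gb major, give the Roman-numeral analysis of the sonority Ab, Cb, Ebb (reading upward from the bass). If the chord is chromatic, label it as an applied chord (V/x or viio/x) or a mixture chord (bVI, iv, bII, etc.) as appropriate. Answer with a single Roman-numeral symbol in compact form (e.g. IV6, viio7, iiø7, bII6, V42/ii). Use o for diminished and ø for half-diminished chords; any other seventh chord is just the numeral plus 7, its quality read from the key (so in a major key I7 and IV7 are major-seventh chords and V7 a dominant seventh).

iio

The pitches Ab-Cb-Ebb form a diminished triad rooted on Ab.
Ab is the second degree of Gb major. This is the diminished supertonic triad, borrowed from the parallel minor.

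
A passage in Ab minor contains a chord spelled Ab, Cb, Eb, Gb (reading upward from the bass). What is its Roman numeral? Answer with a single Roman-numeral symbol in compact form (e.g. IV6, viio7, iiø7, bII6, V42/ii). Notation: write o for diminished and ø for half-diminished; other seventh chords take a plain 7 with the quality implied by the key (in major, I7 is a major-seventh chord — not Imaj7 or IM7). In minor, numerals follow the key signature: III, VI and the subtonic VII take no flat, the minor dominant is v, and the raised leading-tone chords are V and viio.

Stacked in thirds the chord is Ab-Cb-Eb-Gb: a minor seventh chord on Ab.
In Ab minor, Ab is the tonic; the diatonic minor seventh chord there is i7.

i7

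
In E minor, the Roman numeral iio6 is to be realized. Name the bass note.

A

iio in E minor has root F#; the chord is F#-A-C.
The figure 6 means first inversion — the third is in the bass.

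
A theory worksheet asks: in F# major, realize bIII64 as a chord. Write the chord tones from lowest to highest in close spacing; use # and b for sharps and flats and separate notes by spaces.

Scale degree 3 in F# major is A#; lowering it a half step gives A. bIII64 is a major triad on the lowered third degree, borrowed from the parallel minor.
So the chord is A-C#-E.
The figured bass 64 indicates second inversion, placing the fifth (E) in the bass: E-A-C#.

E A C#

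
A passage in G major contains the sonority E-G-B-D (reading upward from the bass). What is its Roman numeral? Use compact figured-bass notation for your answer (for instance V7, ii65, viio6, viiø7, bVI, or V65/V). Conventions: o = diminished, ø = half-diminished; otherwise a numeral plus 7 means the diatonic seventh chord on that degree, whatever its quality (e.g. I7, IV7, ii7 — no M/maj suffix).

Stacked in thirds the chord is E-G-B-D: a minor seventh chord on E.
In G major, E is the submediant; the diatonic minor seventh chord there is vi7.

vi7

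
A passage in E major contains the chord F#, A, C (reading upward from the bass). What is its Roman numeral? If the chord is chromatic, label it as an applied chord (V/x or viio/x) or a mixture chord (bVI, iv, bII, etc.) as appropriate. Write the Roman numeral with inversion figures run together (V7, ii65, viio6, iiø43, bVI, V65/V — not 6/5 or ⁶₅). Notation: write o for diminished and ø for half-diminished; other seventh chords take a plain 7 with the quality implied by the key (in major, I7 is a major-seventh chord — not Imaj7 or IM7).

Stacked in thirds the chord is F#-A-C: a diminished triad on F#.
F# is the second degree of E major. This is the diminished supertonic triad, borrowed from the parallel minor.

iio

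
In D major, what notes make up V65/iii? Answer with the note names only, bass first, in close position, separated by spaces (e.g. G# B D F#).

The slash means an applied dominant: we want the dominant of iii. In D major, iii is F# minor, and its dominant is built on C#.
Building a dominant seventh chord on C# gives C#-E#-G#-B.
With the 65 figure the chord is in first inversion; from the bass E# upward in close position it reads E#-G#-B-C#.

E# G# B C#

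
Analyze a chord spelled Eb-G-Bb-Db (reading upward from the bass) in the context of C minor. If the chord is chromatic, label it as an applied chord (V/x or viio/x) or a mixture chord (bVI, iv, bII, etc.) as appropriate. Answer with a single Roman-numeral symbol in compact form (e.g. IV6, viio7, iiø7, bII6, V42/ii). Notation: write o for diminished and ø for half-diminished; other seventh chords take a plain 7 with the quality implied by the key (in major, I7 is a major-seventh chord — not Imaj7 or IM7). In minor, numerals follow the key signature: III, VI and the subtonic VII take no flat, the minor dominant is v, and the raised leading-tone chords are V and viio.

V7/VI

Stacked in thirds the chord is Eb-G-Bb-Db: a dominant seventh chord on Eb.
Eb is not a diatonic chord root with this quality in C minor, but it lies a perfect fifth above Ab (VI), so the chord functions as an applied dominant of VI.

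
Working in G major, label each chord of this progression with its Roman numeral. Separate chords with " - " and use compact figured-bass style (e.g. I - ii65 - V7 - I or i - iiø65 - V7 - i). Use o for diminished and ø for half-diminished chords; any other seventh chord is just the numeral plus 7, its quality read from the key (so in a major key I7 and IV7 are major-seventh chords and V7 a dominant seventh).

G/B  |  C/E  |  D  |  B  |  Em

I6 - IV6 - V - V/vi - vi

G/B: root G is the tonic; major triad there is I6.
C/E has root C, degree 4 in G major, so IV6.
D: root D is the dominant; major triad there is V.
B is the secondary dominant of vi (major triad on B): V/vi.
Em: root E is the submediant; minor triad there is vi.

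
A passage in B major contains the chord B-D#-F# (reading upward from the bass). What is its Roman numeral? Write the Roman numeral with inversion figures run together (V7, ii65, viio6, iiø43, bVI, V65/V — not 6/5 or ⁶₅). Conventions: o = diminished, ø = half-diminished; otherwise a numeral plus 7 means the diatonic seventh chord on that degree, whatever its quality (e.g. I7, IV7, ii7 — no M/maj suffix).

I

The pitches B-D#-F# form a major triad rooted on B.
B is scale degree 1 in B major, and a major triad on that degree is written I.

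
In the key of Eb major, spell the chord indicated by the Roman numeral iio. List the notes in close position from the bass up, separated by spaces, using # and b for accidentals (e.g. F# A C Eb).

Scale degree 2 in Eb major is F; here the chord built on it is altered to a diminished triad. iio is the diminished supertonic triad, borrowed from the parallel minor.
So the chord is F-Ab-Cb, a diminished triad.

F Ab Cb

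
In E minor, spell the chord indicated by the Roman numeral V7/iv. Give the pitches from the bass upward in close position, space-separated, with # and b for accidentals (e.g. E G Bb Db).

V7/iv is a secondary dominant — the dominant seventh of iv. iv in E minor is A, so the applied chord's root is E, a perfect fifth above.
Building a dominant seventh chord on E gives E-G#-B-D.

E G# B D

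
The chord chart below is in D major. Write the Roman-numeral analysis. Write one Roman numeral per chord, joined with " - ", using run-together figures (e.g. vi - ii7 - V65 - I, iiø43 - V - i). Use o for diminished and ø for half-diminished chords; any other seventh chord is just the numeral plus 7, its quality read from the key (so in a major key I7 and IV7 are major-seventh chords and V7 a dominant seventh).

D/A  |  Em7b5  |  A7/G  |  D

I64 - iiø7 - V42 - I

D/A has root D, degree 1 in D major, so I64.
Em7b5: E with this quality isn't in the key; it's iiø7, borrowed from the parallel minor.
A7/G: dominant seventh chord on A = scale degree 5 → V42.
D: major triad on D = scale degree 1 → I.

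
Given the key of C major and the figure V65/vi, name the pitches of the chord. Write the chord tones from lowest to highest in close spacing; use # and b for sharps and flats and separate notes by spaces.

G# B D E

The slash means an applied dominant: we want the dominant of vi. In C major, vi is A minor, and its dominant is built on E.
Building a dominant seventh chord on E gives E-G#-B-D.
With the 65 figure the chord is in first inversion; from the bass G# upward in close position it reads G#-B-D-E.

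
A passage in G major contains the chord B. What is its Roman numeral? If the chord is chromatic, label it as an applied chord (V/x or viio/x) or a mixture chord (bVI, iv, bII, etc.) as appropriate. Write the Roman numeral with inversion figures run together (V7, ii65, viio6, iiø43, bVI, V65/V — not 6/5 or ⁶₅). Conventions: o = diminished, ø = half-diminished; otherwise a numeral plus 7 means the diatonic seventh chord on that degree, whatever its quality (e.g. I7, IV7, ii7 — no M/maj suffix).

Stacked in thirds the chord is B-D#-F#: a major triad on B.
B is not a diatonic chord root with this quality in G major, but it lies a perfect fifth above E (vi), so the chord functions as an applied dominant of vi.

V/vi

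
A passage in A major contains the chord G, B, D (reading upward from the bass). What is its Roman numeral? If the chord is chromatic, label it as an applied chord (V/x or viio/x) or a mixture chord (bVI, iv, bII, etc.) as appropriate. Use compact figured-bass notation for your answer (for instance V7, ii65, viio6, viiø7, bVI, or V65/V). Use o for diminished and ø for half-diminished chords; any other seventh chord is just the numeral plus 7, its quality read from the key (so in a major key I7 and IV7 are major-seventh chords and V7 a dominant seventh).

bVII

Stacked in thirds the chord is G-B-D: a major triad on G.
G is the lowered seventh degree of A major (diatonic 7 would be G#). This is a major triad on the lowered seventh degree (the subtonic), borrowed from the parallel minor.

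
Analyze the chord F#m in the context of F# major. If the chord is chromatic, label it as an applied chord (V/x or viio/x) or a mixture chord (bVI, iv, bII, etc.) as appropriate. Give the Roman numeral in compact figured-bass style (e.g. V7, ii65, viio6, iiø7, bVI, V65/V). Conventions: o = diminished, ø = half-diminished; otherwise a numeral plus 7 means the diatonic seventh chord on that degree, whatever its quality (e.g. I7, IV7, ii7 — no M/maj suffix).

Stacked in thirds the chord is F#-A-C#: a minor triad on F#.
F# is the first degree of F# major. This is the minor tonic, borrowed from the parallel minor.

i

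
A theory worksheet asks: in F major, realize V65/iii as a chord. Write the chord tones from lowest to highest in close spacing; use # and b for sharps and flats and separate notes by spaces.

G# B D E

The slash means an applied dominant: we want the dominant of iii. In F major, iii is A minor, and its dominant is built on E.
Building a dominant seventh chord on E gives E-G#-B-D.
The figured bass 65 indicates first inversion, placing the third (G#) in the bass: G#-B-D-E.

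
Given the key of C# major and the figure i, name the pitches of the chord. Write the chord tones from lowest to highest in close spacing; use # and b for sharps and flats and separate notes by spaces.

Scale degree 1 in C# major is C#; here the chord built on it is altered to a minor triad. i is the minor tonic, borrowed from the parallel minor.
So the chord is C#-E-G#, a minor triad.

C# E G#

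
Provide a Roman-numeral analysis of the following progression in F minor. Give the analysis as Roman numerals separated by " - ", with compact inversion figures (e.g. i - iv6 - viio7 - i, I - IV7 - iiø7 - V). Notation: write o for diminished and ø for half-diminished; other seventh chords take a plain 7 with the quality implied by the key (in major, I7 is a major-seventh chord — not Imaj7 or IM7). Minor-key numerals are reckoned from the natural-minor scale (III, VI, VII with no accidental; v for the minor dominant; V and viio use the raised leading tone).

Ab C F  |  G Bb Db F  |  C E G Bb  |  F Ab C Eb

i6 - iiø7 - V7 - i7

Ab-C-F: root F is the tonic; minor triad there is i6.
G-Bb-Db-F has root G, degree 2 in F minor, so iiø7.
C-E-G-Bb has root C, degree 5 in F minor, so V7.
F-Ab-C-Eb: root F is the tonic; minor seventh chord there is i7.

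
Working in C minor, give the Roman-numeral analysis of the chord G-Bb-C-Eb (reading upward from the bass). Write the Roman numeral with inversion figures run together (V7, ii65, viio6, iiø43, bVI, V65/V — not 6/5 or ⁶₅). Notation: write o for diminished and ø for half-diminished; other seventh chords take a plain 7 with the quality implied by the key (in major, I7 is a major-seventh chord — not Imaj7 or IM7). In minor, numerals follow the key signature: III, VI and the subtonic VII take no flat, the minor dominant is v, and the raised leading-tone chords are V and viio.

i43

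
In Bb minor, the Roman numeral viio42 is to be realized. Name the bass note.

Gb

viio in Bb minor has root A; the chord is A-C-Eb-Gb.
The figure 42 means third inversion — the seventh is in the bass.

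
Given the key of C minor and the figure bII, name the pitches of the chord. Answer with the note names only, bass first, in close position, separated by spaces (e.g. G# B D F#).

bII is the Neapolitan chord — a major triad on the lowered second degree. In C minor that root is Db.
So the chord is Db-F-Ab.

Db F Ab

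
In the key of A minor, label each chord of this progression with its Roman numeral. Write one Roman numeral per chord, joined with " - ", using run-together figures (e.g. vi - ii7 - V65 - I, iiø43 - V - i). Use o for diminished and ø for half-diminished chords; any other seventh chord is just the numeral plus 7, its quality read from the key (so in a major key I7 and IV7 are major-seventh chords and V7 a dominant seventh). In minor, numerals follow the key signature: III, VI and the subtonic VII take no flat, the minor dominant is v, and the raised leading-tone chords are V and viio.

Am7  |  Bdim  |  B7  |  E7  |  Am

i7 - iio - V7/V - V7 - i

Am7 has root A, degree 1 in A minor, so i7.
Bdim: root B is the supertonic; diminished triad there is iio.
B7: chromatic; B is V of V, so V7/V.
E7: dominant seventh chord on E = scale degree 5 → V7.
Am: minor triad on A = scale degree 1 → i.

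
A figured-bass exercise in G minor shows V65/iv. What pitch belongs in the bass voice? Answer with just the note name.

The applied chord V65/iv is rooted on G: G-B-D-F.
The figure 65 means first inversion — the third is in the bass.

B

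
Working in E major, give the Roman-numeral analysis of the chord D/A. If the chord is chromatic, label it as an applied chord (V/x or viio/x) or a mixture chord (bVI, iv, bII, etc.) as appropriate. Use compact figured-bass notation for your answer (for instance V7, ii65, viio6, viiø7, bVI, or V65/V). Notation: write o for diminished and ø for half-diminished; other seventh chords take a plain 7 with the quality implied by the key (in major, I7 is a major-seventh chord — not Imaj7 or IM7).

Stacked in thirds the chord is D-F#-A: a major triad on D.
D is the lowered seventh degree of E major (diatonic 7 would be D#). This is a major triad on the lowered seventh degree (the subtonic), borrowed from the parallel minor.
With A in the bass the chord is in second inversion, so the figured bass is 64.

bVII64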